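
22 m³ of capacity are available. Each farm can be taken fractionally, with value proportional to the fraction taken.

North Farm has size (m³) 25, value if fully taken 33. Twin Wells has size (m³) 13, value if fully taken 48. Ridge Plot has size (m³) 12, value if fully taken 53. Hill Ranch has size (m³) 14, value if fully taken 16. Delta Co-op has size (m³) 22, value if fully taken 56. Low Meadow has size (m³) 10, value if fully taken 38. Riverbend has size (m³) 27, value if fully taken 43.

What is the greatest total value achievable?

Rank by value-to-size ratio: Ridge Plot 53/12≈4.42, Low Meadow 38/10≈3.8, Twin Wells 48/13≈3.69, Delta Co-op 56/22≈2.55, Riverbend 43/27≈1.59, North Farm 33/25≈1.32, Hill Ranch 16/14≈1.14.
Ridge Plot: take in full, 12 m³ for value 53 ; 10 left.
Take all of Low Meadow (10 m³, value 38) ; 0 m³ left.
Total value = 91.

91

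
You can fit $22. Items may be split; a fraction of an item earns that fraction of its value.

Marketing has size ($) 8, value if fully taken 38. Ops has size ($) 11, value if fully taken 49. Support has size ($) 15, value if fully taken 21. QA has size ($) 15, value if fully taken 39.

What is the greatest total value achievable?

Best value per unit of size first: Marketing 38/8≈4.75, Ops 49/11≈4.45, QA 39/15≈2.6, Support 21/15≈1.4.
Marketing: take in full, 8 $ for value 38 ; 14 left.
Take all of Ops (11 $, value 49) ; 3 $ left.
Only 3 $ remain; take 3/15 of QA for value 39×3/15 = 7.8.
Total value = 94.8.

94.8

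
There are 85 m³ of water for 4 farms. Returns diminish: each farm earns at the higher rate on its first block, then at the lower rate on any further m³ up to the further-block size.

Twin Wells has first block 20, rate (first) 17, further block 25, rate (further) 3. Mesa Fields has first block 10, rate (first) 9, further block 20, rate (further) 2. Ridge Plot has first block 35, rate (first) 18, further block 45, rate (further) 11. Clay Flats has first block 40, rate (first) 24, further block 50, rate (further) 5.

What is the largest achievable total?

Treat each block as its own option and order by rate: Clay Flats/first 24 > Ridge Plot/first 18 > Twin Wells/first 17 > Ridge Plot/second 11 > Mesa Fields/first 9 > Clay Flats/second 5 > Twin Wells/second 3 > Mesa Fields/second 2.
Clay Flats/first (24): +40 ; 45 left.
Fill Ridge Plot first block (35 at 18) ; 10 left.
Twin Wells first at 17: only 10 left, fill 10.
Total = 24×40 + 18×35 + 17×10 = 1760.

1760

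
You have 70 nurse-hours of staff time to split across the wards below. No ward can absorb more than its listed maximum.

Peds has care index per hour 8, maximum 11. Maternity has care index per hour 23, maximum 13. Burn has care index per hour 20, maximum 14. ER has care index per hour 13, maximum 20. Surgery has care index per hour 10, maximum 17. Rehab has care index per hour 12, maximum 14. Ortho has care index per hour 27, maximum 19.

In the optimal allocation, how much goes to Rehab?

4

Order the wards by care index per hour: Ortho 27 > Maternity 23 > Burn 20 > ER 13 > Rehab 12 > Surgery 10 > Peds 8.
Give Ortho 19 to hit its cap of 19 ; 51 left.
Maternity takes 13 to reach its cap of 13 ; 38 left.
Burn: +14 to 14 (cap) ; 24 left.
ER takes 20 to reach its cap of 20 ; 4 left.
Only 4 left; Rehab takes them to reach 4.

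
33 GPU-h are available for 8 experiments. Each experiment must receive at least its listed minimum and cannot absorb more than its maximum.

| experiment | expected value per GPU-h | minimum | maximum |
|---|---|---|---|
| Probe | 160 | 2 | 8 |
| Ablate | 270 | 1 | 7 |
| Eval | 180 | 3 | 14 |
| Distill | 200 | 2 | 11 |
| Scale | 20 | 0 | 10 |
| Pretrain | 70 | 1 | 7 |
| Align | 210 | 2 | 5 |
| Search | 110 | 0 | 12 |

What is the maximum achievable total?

6790

Meeting every minimum uses 2+1+3+2+0+1+2+0 = 11 GPU-h, leaving 22.
Highest expected value per GPU-h first: Ablate 270 > Align 210 > Distill 200 > Eval 180 > Probe 160 > Search 110 > Pretrain 70 > Scale 20.
Ablate: +6 to 7 (cap) — 16 left.
Align: +3 to 5 (cap) — 13 left.
Distill: +9 to 11 (cap) — 4 left.
Only 4 left; Eval takes them to reach 7.
Total = 160×2 + 270×7 + 180×7 + 200×11 + 70×1 + 210×5 = 6790.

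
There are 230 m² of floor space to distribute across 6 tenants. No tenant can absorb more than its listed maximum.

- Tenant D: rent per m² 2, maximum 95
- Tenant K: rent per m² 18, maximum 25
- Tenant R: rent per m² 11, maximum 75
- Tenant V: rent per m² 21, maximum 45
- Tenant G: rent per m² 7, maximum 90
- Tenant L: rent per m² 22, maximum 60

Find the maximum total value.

Rank by rent per m²: Tenant L 22 > Tenant V 21 > Tenant K 18 > Tenant R 11 > Tenant G 7 > Tenant D 2.
Tenant L takes 60 to reach its cap of 60 → 170 left.
Tenant V takes 45 to reach its cap of 45 → 125 left.
Give Tenant K 25 to hit its cap of 25 → 100 left.
Tenant R takes 75 to reach its cap of 75 → 25 left.
Only 25 left; Tenant G takes them to reach 25.
Total = 18×25 + 11×75 + 21×45 + 7×25 + 22×60 = 3715.

3715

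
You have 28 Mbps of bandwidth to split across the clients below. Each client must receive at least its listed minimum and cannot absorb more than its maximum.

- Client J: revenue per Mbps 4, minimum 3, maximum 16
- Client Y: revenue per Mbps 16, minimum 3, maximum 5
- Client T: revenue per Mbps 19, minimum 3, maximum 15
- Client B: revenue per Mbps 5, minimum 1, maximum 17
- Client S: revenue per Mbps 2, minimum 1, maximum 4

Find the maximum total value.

399

Meeting every minimum uses 3+3+3+1+1 = 11 Mbps, leaving 17.
Rank by revenue per Mbps: Client T 19 > Client Y 16 > Client B 5 > Client J 4 > Client S 2.
Client T: +12 to 15 (cap) → 5 left.
Client Y takes 2 more to reach its cap of 5 → 3 left.
Client B: +3 (room for 16) → 4. Pool exhausted.
Total = 4×3 + 16×5 + 19×15 + 5×4 + 2×1 = 399.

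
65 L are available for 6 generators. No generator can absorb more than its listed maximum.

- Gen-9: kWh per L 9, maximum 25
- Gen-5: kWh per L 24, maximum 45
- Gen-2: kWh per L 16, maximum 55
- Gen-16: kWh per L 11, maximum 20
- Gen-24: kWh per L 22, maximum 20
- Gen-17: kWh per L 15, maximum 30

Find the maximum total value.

Rank by kWh per L: Gen-5 24 > Gen-24 22 > Gen-2 16 > Gen-17 15 > Gen-16 11 > Gen-9 9.
Gen-5 takes 45 to reach its cap of 45 — 20 left.
Give Gen-24 20 to hit its cap of 20 — 0 left.
Total = 24×45 + 22×20 = 1520.

1520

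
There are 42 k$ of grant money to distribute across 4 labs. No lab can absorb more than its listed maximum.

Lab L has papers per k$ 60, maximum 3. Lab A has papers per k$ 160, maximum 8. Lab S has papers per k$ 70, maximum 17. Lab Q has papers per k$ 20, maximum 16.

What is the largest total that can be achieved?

Order the labs by papers per k$: Lab A 160 > Lab S 70 > Lab L 60 > Lab Q 20.
Lab A takes 8 to reach its cap of 8 — 34 left.
Lab S takes 17 to reach its cap of 17 — 17 left.
Give Lab L 3 to hit its cap of 3 — 14 left.
Lab Q has room for 16 but only 14 remain, so it gets 14.
Total = 60×3 + 160×8 + 70×17 + 20×14 = 2930.

2930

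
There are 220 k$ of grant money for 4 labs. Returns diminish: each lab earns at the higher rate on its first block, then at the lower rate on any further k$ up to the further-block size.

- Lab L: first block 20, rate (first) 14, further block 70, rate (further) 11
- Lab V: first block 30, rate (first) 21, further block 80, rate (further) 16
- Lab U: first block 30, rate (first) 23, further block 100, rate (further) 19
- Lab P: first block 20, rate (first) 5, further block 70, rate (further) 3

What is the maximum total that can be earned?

Order all 8 blocks by rate: Lab U/T1 23 > Lab V/T1 21 > Lab U/T2 19 > Lab V/T2 16 > Lab L/T1 14 > Lab L/T2 11 > Lab P/T1 5 > Lab P/T2 3.
Lab U/T1 (23): +30 → 190 left.
Lab V T1 at 21: fill all 30 → 160 left.
Fill Lab U T2 block (100 at 19) → 60 left.
Lab V/T2: +60 of 80 at 16; pool empty.
Total = 23×30 + 21×30 + 19×100 + 16×60 = 4180.

4180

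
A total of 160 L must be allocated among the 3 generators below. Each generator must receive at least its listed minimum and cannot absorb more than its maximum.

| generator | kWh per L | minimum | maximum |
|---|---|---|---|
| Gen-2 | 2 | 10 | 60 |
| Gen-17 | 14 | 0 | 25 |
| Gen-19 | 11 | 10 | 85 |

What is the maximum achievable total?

Meeting every minimum uses 10+0+10 = 20 L, leaving 140.
Order the generators by kWh per L: Gen-17 14 > Gen-19 11 > Gen-2 2.
Gen-17: +25 to 25 (cap) — 115 left.
Gen-19: +75 to 85 (cap) — 40 left.
Gen-2 has room for 50 more but only 40 remain, so it gets 50.
Total = 2×50 + 14×25 + 11×85 = 1385.

1385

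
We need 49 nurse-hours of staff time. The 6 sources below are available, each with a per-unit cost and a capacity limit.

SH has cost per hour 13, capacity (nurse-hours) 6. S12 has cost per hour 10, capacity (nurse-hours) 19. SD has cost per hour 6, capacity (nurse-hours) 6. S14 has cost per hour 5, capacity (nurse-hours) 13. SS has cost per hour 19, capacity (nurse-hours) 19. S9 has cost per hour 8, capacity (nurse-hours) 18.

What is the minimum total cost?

Cheapest first:
S14 (5): use full 13 ; 36 nurse-hours to go.
Take 6 from SD at 6 ; need 30 more.
Take 18 from S9 at 8 ; need 12 more.
Take 12 from S12 at 10 to finish.
SH, SS: unused.
Cost = 13×5 + 6×6 + 18×8 + 12×10 = 365.

365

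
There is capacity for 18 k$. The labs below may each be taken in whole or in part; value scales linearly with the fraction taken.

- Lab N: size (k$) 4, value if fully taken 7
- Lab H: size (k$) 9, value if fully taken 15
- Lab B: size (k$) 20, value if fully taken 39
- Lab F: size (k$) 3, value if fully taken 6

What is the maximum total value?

Sort by value density: Lab F 6/3≈2, Lab B 39/20≈1.95, Lab N 7/4≈1.75, Lab H 15/9≈1.67.
Lab F: take in full, 3 k$ for value 6 → 15 left.
Fill the last 15 k$ with part of Lab B: 15/20 of it earns 29.25.
Total value = 35.25.

35.25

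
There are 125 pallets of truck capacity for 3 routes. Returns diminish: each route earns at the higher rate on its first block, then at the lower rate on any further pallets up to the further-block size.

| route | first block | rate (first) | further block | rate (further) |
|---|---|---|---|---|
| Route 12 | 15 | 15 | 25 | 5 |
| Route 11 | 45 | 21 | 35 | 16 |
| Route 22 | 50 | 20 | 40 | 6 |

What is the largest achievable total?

Treat each block as its own option and order by rate: Route 11/tier1 21 > Route 22/tier1 20 > Route 11/tier2 16 > Route 12/tier1 15 > Route 22/tier2 6 > Route 12/tier2 5.
Route 11/tier1 (21): +45 → 80 left.
Route 22/tier1 (20): +50 → 30 left.
30 remain; put them into Route 11 tier2 at 16.
Total = 21×45 + 20×50 + 16×30 = 2425.

2425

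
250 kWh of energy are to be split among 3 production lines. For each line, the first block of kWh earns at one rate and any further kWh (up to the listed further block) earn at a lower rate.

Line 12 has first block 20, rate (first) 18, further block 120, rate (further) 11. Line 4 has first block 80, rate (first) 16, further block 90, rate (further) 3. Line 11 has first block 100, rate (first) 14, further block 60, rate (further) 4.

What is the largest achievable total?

3590

Rank every tier by rate: Line 12/T1 18 > Line 4/T1 16 > Line 11/T1 14 > Line 12/T2 11 > Line 11/T2 4 > Line 4/T2 3.
Fill Line 12 T1 block (20 at 18) ; 230 left.
Fill Line 4 T1 block (80 at 16) ; 150 left.
Fill Line 11 T1 block (100 at 14) ; 50 left.
50 remain; put them into Line 12 T2 at 11.
Total = 18×20 + 16×80 + 14×100 + 11×50 = 3590.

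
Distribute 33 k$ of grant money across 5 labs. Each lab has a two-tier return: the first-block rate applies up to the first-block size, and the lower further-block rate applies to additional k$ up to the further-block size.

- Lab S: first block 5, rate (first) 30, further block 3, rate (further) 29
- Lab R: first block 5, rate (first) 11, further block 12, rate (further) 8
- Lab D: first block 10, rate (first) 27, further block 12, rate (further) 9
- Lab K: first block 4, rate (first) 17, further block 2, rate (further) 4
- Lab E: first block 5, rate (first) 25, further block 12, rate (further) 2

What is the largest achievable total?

Rank every tier by rate: Lab S/tier1 30 > Lab S/tier2 29 > Lab D/tier1 27 > Lab E/tier1 25 > Lab K/tier1 17 > Lab R/tier1 11 > Lab D/tier2 9 > Lab R/tier2 8 > Lab K/tier2 4 > Lab E/tier2 2.
Fill Lab S tier1 block (5 at 30) — 28 left.
Fill Lab S tier2 block (3 at 29) — 25 left.
Lab D/tier1 (27): +10 — 15 left.
Lab E/tier1 (25): +5 — 10 left.
Lab K tier1 at 17: fill all 4 — 6 left.
Lab R tier1 at 11: fill all 5 — 1 left.
1 remain; put them into Lab D tier2 at 9.
Total = 30×5 + 29×3 + 27×10 + 25×5 + 17×4 + 11×5 + 9×1 = 764.

764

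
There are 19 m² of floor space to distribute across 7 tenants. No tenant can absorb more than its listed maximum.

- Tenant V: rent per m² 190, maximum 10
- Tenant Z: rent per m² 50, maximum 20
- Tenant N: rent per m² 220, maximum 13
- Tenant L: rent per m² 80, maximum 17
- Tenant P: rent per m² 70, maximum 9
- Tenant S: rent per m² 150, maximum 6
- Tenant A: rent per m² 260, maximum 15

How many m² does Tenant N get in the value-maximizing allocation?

4

Rank by rent per m²: Tenant A 260 > Tenant N 220 > Tenant V 190 > Tenant S 150 > Tenant L 80 > Tenant P 70 > Tenant Z 50.
Tenant A: +15 to 15 (cap) ; 4 left.
Tenant N has room for 13 but only 4 remain, so it gets 4.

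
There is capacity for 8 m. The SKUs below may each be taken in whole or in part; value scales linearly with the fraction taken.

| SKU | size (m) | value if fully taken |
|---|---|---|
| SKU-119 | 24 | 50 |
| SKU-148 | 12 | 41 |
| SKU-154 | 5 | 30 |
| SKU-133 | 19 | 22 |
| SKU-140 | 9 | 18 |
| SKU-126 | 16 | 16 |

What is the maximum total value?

Best value per unit of size first: SKU-154 30/5≈6, SKU-148 41/12≈3.42, SKU-119 50/24≈2.08, SKU-140 18/9≈2, SKU-133 22/19≈1.16, SKU-126 16/16≈1.
Take all of SKU-154 (5 m, value 30) — 3 m left.
Only 3 m remain; take 3/12 of SKU-148 for value 41×3/12 = 10.25.
Total value = 40.25.

40.25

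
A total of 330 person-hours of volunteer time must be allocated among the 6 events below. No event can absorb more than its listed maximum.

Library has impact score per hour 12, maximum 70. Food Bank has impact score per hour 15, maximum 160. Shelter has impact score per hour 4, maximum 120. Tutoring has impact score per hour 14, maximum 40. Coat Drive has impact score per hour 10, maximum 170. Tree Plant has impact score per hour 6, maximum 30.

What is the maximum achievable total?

4400

Order the events by impact score per hour: Food Bank 15 > Tutoring 14 > Library 12 > Coat Drive 10 > Tree Plant 6 > Shelter 4.
Food Bank: +160 to 160 (cap) → 170 left.
Tutoring: +40 to 40 (cap) → 130 left.
Give Library 70 to hit its cap of 70 → 60 left.
Coat Drive: +60 (room for 170) → 60. Pool exhausted.
Total = 12×70 + 15×160 + 14×40 + 10×60 = 4400.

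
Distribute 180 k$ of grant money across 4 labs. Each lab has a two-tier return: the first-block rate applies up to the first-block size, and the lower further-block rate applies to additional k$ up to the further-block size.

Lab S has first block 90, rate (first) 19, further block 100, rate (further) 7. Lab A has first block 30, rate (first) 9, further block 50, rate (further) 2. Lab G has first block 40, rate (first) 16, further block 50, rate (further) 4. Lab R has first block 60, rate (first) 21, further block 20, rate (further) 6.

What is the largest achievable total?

Rank every tier by rate: Lab R/tier1 21 > Lab S/tier1 19 > Lab G/tier1 16 > Lab A/tier1 9 > Lab S/tier2 7 > Lab R/tier2 6 > Lab G/tier2 4 > Lab A/tier2 2.
Lab R tier1 at 21: fill all 60 — 120 left.
Lab S/tier1 (19): +90 — 30 left.
30 remain; put them into Lab G tier1 at 16.
Total = 21×60 + 19×90 + 16×30 = 3450.

3450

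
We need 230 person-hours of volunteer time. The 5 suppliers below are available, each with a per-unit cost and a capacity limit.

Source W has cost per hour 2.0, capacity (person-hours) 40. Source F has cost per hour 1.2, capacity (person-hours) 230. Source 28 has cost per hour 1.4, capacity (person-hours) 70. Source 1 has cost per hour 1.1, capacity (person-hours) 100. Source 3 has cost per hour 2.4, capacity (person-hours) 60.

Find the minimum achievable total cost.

Fill from the cheapest supplier first.
Take 100 from Source 1 at 1.1 — need 130 more.
Source F at 1.2: take 130 of its 230 — requirement met.
Source 28, Source W, Source 3: unused.
Cost = 100×1.1 + 130×1.2 = 266.

266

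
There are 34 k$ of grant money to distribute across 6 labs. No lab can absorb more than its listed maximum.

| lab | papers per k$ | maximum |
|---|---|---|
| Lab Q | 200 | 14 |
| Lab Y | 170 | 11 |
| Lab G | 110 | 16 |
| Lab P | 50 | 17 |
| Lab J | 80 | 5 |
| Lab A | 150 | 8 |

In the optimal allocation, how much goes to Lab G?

1

Order the labs by papers per k$: Lab Q 200 > Lab Y 170 > Lab A 150 > Lab G 110 > Lab J 80 > Lab P 50.
Lab Q: +14 to 14 (cap) → 20 left.
Lab Y: +11 to 11 (cap) → 9 left.
Give Lab A 8 to hit its cap of 8 → 1 left.
Only 1 left; Lab G takes them to reach 1.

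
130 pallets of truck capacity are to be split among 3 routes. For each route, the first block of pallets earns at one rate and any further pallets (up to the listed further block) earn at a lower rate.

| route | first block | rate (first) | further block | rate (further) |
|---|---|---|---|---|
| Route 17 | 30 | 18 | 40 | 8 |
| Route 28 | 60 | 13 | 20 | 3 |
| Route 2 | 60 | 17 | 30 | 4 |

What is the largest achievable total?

Rank every tier by rate: Route 17/tier1 18 > Route 2/tier1 17 > Route 28/tier1 13 > Route 17/tier2 8 > Route 2/tier2 4 > Route 28/tier2 3.
Route 17/tier1 (18): +30 — 100 left.
Route 2 tier1 at 17: fill all 60 — 40 left.
40 remain; put them into Route 28 tier1 at 13.
Total = 18×30 + 17×60 + 13×40 = 2080.

2080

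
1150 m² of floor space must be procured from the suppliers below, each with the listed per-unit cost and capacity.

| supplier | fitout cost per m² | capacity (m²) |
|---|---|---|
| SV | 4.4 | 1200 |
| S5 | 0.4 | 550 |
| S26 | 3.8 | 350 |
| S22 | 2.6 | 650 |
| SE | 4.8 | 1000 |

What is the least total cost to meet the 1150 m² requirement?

1780

Use suppliers in increasing cost order.
S5 at 0.4: take all 550 m² ; 600 still needed.
Take 600 from S22 at 2.6 to finish.
S26, SV, SE: unused.
Cost = 550×0.4 + 600×2.6 = 1780.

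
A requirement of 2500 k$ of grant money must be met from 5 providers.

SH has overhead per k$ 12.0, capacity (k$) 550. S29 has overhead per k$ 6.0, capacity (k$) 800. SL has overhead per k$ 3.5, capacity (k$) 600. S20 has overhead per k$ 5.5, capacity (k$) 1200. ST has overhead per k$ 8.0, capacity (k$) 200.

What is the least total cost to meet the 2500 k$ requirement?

12900

Fill from the cheapest provider first.
SL at 3.5: take all 600 k$ ; 1900 still needed.
Take 1200 from S20 at 5.5 ; need 700 more.
Take 700 from S29 at 6.0 to finish.
ST, SH: unused.
Cost = 600×3.5 + 1200×5.5 + 700×6.0 = 12900.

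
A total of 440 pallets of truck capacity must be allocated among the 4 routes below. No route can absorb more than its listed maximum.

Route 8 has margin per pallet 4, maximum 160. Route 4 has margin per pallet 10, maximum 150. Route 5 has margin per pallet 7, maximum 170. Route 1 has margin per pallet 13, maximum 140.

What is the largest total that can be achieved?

Highest margin per pallet first: Route 1 13 > Route 4 10 > Route 5 7 > Route 8 4.
Route 1: +140 to 140 (cap) ; 300 left.
Route 4: +150 to 150 (cap) ; 150 left.
Route 5 has room for 170 but only 150 remain, so it gets 150.
Total = 10×150 + 7×150 + 13×140 = 4370.

4370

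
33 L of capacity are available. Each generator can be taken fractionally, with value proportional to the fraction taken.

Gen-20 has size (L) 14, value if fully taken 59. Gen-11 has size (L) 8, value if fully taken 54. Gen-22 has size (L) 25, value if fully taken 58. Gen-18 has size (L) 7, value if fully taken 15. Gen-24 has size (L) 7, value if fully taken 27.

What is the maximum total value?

Rank by value-to-size ratio: Gen-11 54/8≈6.75, Gen-20 59/14≈4.21, Gen-24 27/7≈3.86, Gen-22 58/25≈2.32, Gen-18 15/7≈2.14.
Gen-11: take in full, 8 L for value 54 — 25 left.
All 14 L of Gen-20 fit (value 59) — 11 remain.
Gen-24: take in full, 7 L for value 27 — 4 left.
Only 4 L remain; take 4/25 of Gen-22 for value 58×4/25 = 9.28.
Total value = 149.28.

149.28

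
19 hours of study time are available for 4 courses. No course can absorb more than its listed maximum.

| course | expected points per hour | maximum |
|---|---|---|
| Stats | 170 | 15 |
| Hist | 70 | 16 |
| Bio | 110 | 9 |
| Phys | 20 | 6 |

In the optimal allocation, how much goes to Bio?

4

Order the courses by expected points per hour: Stats 170 > Bio 110 > Hist 70 > Phys 20.
Stats: +15 to 15 (cap) — 4 left.
Bio: +4 (room for 9) → 4. Pool exhausted.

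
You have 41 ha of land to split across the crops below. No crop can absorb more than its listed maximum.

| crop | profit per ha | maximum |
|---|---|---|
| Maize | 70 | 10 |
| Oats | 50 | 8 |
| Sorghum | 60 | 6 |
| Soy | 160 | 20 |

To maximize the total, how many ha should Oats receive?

5

Order the crops by profit per ha: Soy 160 > Maize 70 > Sorghum 60 > Oats 50.
Soy takes 20 to reach its cap of 20 — 21 left.
Maize: +10 to 10 (cap) — 11 left.
Sorghum takes 6 to reach its cap of 6 — 5 left.
Only 5 left; Oats takes them to reach 5.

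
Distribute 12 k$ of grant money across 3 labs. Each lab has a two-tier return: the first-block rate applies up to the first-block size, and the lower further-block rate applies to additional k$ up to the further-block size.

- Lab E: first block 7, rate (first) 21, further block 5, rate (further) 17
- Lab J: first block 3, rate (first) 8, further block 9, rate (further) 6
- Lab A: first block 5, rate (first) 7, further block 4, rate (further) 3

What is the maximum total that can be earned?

232

Rank every tier by rate: Lab E/first 21 > Lab E/second 17 > Lab J/first 8 > Lab A/first 7 > Lab J/second 6 > Lab A/second 3.
Lab E first at 21: fill all 7 ; 5 left.
Lab E second at 17: fill all 5 ; 0 left.
Total = 21×7 + 17×5 = 232.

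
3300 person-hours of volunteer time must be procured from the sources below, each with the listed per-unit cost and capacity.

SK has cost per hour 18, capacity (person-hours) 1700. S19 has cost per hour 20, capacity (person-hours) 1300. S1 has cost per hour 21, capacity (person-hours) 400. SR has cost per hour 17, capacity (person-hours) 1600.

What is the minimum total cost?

57800

Use sources in increasing cost order.
SR (17): use full 1600 — 1700 person-hours to go.
SK at 18: take all 1700 person-hours — 0 still needed.
S19, S1: unused.
Cost = 1600×17 + 1700×18 = 57800.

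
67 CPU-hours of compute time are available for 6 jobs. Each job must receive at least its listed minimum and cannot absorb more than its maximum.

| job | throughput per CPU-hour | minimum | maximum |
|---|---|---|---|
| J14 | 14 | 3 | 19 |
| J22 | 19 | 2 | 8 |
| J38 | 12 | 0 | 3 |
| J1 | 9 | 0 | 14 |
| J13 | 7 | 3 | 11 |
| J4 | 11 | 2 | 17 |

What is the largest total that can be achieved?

Meeting every minimum uses 3+2+0+0+3+2 = 10 CPU-hours, leaving 57.
Rank by throughput per CPU-hour: J22 19 > J14 14 > J38 12 > J4 11 > J1 9 > J13 7.
Give J22 6 more to hit its cap of 8 ; 51 left.
Give J14 16 more to hit its cap of 19 ; 35 left.
J38: +3 to 3 (cap) ; 32 left.
J4 takes 15 more to reach its cap of 17 ; 17 left.
J1: +14 to 14 (cap) ; 3 left.
J13 has room for 8 more but only 3 remain, so it gets 6.
Total = 14×19 + 19×8 + 12×3 + 9×14 + 7×6 + 11×17 = 809.

809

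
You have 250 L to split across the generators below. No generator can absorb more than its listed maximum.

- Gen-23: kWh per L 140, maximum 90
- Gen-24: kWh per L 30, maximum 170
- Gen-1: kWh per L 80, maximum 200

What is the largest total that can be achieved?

Highest kWh per L first: Gen-23 140 > Gen-1 80 > Gen-24 30.
Gen-23 takes 90 to reach its cap of 90 — 160 left.
Gen-1 has room for 200 but only 160 remain, so it gets 160.
Total = 140×90 + 80×160 = 25400.

25400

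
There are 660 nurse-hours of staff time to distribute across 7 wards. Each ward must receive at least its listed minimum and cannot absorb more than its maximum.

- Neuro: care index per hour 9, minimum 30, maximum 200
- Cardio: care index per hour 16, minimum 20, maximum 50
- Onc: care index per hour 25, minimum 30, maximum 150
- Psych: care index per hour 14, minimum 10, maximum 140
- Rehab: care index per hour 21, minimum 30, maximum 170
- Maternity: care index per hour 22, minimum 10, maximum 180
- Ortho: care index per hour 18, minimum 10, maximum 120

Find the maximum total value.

13810

Meeting every minimum uses 30+20+30+10+30+10+10 = 140 nurse-hours, leaving 520.
Rank by care index per hour: Onc 25 > Maternity 22 > Rehab 21 > Ortho 18 > Cardio 16 > Psych 14 > Neuro 9.
Onc takes 120 more to reach its cap of 150 — 400 left.
Maternity: +170 to 180 (cap) — 230 left.
Rehab: +140 to 170 (cap) — 90 left.
Only 90 left; Ortho takes them to reach 100.
Total = 9×30 + 16×20 + 25×150 + 14×10 + 21×170 + 22×180 + 18×100 = 13810.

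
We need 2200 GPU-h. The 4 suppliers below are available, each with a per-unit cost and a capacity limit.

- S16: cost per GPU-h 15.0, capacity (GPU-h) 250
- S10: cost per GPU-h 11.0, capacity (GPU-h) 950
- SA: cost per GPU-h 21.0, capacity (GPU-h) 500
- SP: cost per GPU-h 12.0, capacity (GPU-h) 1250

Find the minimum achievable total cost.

25450

Fill from the cheapest supplier first.
S10 at 11.0: take all 950 GPU-h → 1250 still needed.
SP at 12.0: take all 1250 GPU-h → 0 still needed.
S16, SA: unused.
Cost = 950×11.0 + 1250×12.0 = 25450.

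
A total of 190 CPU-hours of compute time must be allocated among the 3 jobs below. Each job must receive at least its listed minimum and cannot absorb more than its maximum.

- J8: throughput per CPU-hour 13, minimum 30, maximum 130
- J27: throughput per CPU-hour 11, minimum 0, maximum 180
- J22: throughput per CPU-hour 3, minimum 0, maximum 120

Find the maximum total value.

Meeting every minimum uses 30+0+0 = 30 CPU-hours, leaving 160.
Highest throughput per CPU-hour first: J8 13 > J27 11 > J22 3.
J8: +100 to 130 (cap) — 60 left.
Only 60 left; J27 takes them to reach 60.
Total = 13×130 + 11×60 = 2350.

2350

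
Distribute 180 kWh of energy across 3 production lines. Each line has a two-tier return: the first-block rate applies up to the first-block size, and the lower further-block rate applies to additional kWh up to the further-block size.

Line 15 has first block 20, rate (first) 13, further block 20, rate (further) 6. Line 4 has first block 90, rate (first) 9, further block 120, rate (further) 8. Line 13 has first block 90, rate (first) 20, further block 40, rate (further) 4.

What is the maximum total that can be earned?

Treat each block as its own option and order by rate: Line 13/tier1 20 > Line 15/tier1 13 > Line 4/tier1 9 > Line 4/tier2 8 > Line 15/tier2 6 > Line 13/tier2 4.
Line 13/tier1 (20): +90 ; 90 left.
Fill Line 15 tier1 block (20 at 13) ; 70 left.
Line 4 tier1 at 9: only 70 left, fill 70.
Total = 20×90 + 13×20 + 9×70 = 2690.

2690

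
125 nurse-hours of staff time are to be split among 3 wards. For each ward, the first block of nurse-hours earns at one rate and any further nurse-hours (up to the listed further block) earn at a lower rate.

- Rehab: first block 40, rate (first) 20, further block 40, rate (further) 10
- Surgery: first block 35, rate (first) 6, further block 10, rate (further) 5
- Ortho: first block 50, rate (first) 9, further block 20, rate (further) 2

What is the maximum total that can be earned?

Order all 6 blocks by rate: Rehab/T1 20 > Rehab/T2 10 > Ortho/T1 9 > Surgery/T1 6 > Surgery/T2 5 > Ortho/T2 2.
Rehab T1 at 20: fill all 40 ; 85 left.
Rehab/T2 (10): +40 ; 45 left.
Ortho/T1: +45 of 50 at 9; pool empty.
Total = 20×40 + 10×40 + 9×45 = 1605.

1605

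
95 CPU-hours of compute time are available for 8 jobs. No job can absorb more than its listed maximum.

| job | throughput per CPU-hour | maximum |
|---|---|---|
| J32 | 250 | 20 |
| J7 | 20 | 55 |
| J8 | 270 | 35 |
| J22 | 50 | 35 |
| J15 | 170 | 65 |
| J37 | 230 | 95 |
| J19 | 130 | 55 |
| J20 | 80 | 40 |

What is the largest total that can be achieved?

23650

Highest throughput per CPU-hour first: J8 270 > J32 250 > J37 230 > J15 170 > J19 130 > J20 80 > J22 50 > J7 20.
J8: +35 to 35 (cap) → 60 left.
J32 takes 20 to reach its cap of 20 → 40 left.
J37: +40 (room for 95) → 40. Pool exhausted.
Total = 250×20 + 270×35 + 230×40 = 23650.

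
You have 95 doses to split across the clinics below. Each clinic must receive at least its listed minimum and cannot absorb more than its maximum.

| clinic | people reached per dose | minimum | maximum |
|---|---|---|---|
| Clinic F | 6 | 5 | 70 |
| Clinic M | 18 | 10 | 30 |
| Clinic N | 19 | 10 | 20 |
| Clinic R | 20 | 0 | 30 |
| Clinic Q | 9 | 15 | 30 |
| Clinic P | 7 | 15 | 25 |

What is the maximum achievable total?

1430

Meeting every minimum uses 5+10+10+0+15+15 = 55 doses, leaving 40.
Rank by people reached per dose: Clinic R 20 > Clinic N 19 > Clinic M 18 > Clinic Q 9 > Clinic P 7 > Clinic F 6.
Clinic R: +30 to 30 (cap) ; 10 left.
Clinic N: +10 to 20 (cap) ; 0 left.
Total = 6×5 + 18×10 + 19×20 + 20×30 + 9×15 + 7×15 = 1430.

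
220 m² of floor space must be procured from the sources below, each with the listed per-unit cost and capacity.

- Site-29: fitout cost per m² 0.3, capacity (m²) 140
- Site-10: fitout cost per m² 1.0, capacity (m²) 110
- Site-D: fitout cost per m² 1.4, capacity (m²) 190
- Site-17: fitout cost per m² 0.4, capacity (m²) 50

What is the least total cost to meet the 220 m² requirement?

Fill from the cheapest source first.
Site-29 (0.3): use full 140 → 80 m² to go.
Site-17 (0.4): use full 50 → 30 m² to go.
Site-10 (1.0): take the remaining 30 → done.
Site-D: unused.
Cost = 140×0.3 + 50×0.4 + 30×1.0 = 92.

92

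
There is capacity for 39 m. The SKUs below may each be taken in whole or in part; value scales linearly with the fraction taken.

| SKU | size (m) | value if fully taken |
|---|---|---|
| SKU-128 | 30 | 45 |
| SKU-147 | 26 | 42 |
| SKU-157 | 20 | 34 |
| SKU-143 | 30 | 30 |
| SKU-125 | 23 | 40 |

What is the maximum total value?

Rank by value-to-size ratio: SKU-125 40/23≈1.74, SKU-157 34/20≈1.7, SKU-147 42/26≈1.62, SKU-128 45/30≈1.5, SKU-143 30/30≈1.
Take all of SKU-125 (23 m, value 40) — 16 m left.
Fill the last 16 m with part of SKU-157: 16/20 of it earns 27.2.
Total value = 67.2.

67.2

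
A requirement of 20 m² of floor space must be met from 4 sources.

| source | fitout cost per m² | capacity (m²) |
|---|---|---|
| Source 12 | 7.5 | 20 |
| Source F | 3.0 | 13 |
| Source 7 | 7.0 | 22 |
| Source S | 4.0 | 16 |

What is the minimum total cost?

Use sources in increasing cost order.
Source F at 3.0: take all 13 m² ; 7 still needed.
Source S at 4.0: take 7 of its 16 ; requirement met.
Source 7, Source 12: unused.
Cost = 13×3.0 + 7×4.0 = 67.

67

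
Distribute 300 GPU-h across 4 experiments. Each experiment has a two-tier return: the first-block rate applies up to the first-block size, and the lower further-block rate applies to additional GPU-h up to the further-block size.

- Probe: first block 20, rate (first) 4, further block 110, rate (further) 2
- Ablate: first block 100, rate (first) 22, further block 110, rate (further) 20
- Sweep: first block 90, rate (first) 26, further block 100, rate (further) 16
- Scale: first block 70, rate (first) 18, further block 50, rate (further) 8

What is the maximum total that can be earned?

Treat each block as its own option and order by rate: Sweep/tier1 26 > Ablate/tier1 22 > Ablate/tier2 20 > Scale/tier1 18 > Sweep/tier2 16 > Scale/tier2 8 > Probe/tier1 4 > Probe/tier2 2.
Sweep/tier1 (26): +90 — 210 left.
Ablate/tier1 (22): +100 — 110 left.
Ablate tier2 at 20: fill all 110 — 0 left.
Total = 26×90 + 22×100 + 20×110 = 6740.

6740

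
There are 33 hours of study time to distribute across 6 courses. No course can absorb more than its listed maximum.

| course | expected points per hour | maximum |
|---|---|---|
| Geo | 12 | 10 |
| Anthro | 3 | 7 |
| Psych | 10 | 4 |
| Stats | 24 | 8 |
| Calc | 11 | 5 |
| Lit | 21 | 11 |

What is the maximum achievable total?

Rank by expected points per hour: Stats 24 > Lit 21 > Geo 12 > Calc 11 > Psych 10 > Anthro 3.
Stats takes 8 to reach its cap of 8 → 25 left.
Give Lit 11 to hit its cap of 11 → 14 left.
Give Geo 10 to hit its cap of 10 → 4 left.
Calc: +4 (room for 5) → 4. Pool exhausted.
Total = 12×10 + 24×8 + 11×4 + 21×11 = 587.

587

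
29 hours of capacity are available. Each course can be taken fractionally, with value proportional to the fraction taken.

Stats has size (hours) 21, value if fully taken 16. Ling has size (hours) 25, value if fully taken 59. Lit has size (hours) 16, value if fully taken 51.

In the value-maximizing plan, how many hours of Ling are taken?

13

Rank by value-to-size ratio: Lit 51/16≈3.19, Ling 59/25≈2.36, Stats 16/21≈0.762.
Take all of Lit (16 hours, value 51) — 13 hours left.
Fill the last 13 hours with part of Ling: 13/25 of it earns 30.68.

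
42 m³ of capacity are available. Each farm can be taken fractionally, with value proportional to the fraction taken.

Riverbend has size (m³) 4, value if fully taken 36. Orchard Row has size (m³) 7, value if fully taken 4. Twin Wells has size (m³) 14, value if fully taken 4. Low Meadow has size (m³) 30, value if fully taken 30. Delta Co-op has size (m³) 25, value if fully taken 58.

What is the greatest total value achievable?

Best value per unit of size first: Riverbend 36/4≈9, Delta Co-op 58/25≈2.32, Low Meadow 30/30≈1, Orchard Row 4/7≈0.571, Twin Wells 4/14≈0.286.
Riverbend: take in full, 4 m³ for value 36 ; 38 left.
Delta Co-op: take in full, 25 m³ for value 58 ; 13 left.
Only 13 m³ remain; take 13/30 of Low Meadow for value 30×13/30 = 13.
Total value = 107.

107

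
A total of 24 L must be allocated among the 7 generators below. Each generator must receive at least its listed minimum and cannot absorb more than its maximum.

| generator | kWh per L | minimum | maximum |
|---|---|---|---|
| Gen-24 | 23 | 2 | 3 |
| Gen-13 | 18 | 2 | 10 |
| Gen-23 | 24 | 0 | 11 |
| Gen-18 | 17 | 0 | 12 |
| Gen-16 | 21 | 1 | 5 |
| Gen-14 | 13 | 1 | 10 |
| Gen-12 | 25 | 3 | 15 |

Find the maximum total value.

Meeting every minimum uses 2+2+0+0+1+1+3 = 9 L, leaving 15.
Order the generators by kWh per L: Gen-12 25 > Gen-23 24 > Gen-24 23 > Gen-16 21 > Gen-13 18 > Gen-18 17 > Gen-14 13.
Gen-12: +12 to 15 (cap) ; 3 left.
Gen-23 has room for 11 more but only 3 remain, so it gets 3.
Total = 23×2 + 18×2 + 24×3 + 21×1 + 13×1 + 25×15 = 563.

563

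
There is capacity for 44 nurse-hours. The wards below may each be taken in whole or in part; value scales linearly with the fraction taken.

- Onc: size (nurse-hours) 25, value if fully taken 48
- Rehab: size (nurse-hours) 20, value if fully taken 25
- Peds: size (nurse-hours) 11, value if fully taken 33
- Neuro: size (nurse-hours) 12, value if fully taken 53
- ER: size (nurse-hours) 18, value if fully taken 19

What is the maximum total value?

126.32

Sort by value density: Neuro 53/12≈4.42, Peds 33/11≈3, Onc 48/25≈1.92, Rehab 25/20≈1.25, ER 19/18≈1.06.
Take all of Neuro (12 nurse-hours, value 53) → 32 nurse-hours left.
All 11 nurse-hours of Peds fit (value 33) → 21 remain.
21 nurse-hours left: a 21/25 share of Onc gives 48×21/25 = 40.32.
Total value = 126.32.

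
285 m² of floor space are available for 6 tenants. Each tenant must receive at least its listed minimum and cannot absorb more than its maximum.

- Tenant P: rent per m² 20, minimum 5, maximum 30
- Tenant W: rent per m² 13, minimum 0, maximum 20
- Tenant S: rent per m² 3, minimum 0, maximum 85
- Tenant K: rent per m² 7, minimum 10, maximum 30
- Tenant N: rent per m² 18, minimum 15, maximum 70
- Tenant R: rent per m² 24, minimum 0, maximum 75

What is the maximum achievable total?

4310

Meeting every minimum uses 5+0+0+10+15+0 = 30 m², leaving 255.
Order the tenants by rent per m²: Tenant R 24 > Tenant P 20 > Tenant N 18 > Tenant W 13 > Tenant K 7 > Tenant S 3.
Tenant R takes 75 more to reach its cap of 75 → 180 left.
Tenant P takes 25 more to reach its cap of 30 → 155 left.
Tenant N: +55 to 70 (cap) → 100 left.
Give Tenant W 20 more to hit its cap of 20 → 80 left.
Give Tenant K 20 more to hit its cap of 30 → 60 left.
Only 60 left; Tenant S takes them to reach 60.
Total = 20×30 + 13×20 + 3×60 + 7×30 + 18×70 + 24×75 = 4310.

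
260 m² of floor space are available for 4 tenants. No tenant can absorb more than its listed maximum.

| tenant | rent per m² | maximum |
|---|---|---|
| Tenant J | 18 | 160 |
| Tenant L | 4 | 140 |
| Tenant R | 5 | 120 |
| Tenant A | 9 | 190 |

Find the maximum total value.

Rank by rent per m²: Tenant J 18 > Tenant A 9 > Tenant R 5 > Tenant L 4.
Tenant J takes 160 to reach its cap of 160 → 100 left.
Tenant A has room for 190 but only 100 remain, so it gets 100.
Total = 18×160 + 9×100 = 3780.

3780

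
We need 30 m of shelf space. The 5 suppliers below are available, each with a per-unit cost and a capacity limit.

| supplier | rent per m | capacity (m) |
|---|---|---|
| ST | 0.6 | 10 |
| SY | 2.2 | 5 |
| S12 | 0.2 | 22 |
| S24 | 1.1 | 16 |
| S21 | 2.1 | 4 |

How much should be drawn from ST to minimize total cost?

Use suppliers in increasing cost order.
S12 at 0.2: take all 22 m ; 8 still needed.
ST (0.6): take the remaining 8 ; done.
S24, S21, SY: unused.

8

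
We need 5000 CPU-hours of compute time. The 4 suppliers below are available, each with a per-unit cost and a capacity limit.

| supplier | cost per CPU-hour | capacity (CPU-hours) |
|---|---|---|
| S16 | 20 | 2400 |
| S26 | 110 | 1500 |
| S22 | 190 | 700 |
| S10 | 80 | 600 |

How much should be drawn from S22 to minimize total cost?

Fill from the cheapest supplier first.
S16 (20): use full 2400 — 2600 CPU-hours to go.
Take 600 from S10 at 80 — need 2000 more.
S26 (110): use full 1500 — 500 CPU-hours to go.
S22 (190): take the remaining 500 — done.

500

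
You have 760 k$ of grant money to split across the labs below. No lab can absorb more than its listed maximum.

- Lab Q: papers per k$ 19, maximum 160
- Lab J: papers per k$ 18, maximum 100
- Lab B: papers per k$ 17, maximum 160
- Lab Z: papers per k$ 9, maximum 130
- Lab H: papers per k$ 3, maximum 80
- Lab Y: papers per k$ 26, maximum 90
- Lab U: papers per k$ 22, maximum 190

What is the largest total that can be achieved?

Order the labs by papers per k$: Lab Y 26 > Lab U 22 > Lab Q 19 > Lab J 18 > Lab B 17 > Lab Z 9 > Lab H 3.
Lab Y: +90 to 90 (cap) → 670 left.
Lab U takes 190 to reach its cap of 190 → 480 left.
Lab Q takes 160 to reach its cap of 160 → 320 left.
Lab J: +100 to 100 (cap) → 220 left.
Lab B: +160 to 160 (cap) → 60 left.
Only 60 left; Lab Z takes them to reach 60.
Total = 19×160 + 18×100 + 17×160 + 9×60 + 26×90 + 22×190 = 14620.

14620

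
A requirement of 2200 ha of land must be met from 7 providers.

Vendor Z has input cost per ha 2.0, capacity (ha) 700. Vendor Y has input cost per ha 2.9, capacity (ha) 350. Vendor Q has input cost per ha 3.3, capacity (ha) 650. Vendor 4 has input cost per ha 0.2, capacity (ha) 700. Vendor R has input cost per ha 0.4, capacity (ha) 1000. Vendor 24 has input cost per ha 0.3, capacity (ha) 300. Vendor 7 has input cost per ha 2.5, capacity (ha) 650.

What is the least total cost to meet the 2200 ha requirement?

1030

Cheapest first:
Take 700 from Vendor 4 at 0.2 — need 1500 more.
Vendor 24 at 0.3: take all 300 ha — 1200 still needed.
Take 1000 from Vendor R at 0.4 — need 200 more.
Vendor Z at 2.0: take 200 of its 700 — requirement met.
Vendor 7, Vendor Y, Vendor Q: unused.
Cost = 700×0.2 + 300×0.3 + 1000×0.4 + 200×2.0 = 1030.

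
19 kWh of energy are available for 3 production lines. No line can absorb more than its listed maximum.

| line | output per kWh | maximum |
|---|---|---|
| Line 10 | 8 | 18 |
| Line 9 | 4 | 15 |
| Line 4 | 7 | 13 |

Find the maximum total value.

151

Rank by output per kWh: Line 10 8 > Line 4 7 > Line 9 4.
Line 10: +18 to 18 (cap) — 1 left.
Only 1 left; Line 4 takes them to reach 1.
Total = 8×18 + 7×1 = 151.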